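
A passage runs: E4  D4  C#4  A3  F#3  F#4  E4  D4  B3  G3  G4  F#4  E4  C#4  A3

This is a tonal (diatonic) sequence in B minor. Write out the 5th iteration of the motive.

B4 A4 G4 E4 C#4

With a 5-note motive the entries are E4, F#4, G4, each up a 2nd from the previous.
Continuing the starts: A4 → B4.
Statement 5 starts on B4 and keeps the same diatonic contour: B4 A4 G4 E4 C#4.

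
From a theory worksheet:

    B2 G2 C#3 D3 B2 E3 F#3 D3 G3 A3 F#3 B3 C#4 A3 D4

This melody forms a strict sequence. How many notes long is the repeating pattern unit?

3

Try groups of 3 (5 cells in 15 notes):
B2 G2 C#3 | D3 B2 E3 | F#3 D3 G3 | A3 F#3 B3 | C#4 A3 D4
Each cell is the previous one up a 3rd — so the unit is 3 notes.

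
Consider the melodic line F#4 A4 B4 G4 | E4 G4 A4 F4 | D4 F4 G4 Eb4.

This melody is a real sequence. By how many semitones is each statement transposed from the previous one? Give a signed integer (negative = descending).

-2

Taking 4-note groups, the heads are F#4, E4, D4: the pattern moves down a 2nd.
F#4 to E4 spans -2 semitones.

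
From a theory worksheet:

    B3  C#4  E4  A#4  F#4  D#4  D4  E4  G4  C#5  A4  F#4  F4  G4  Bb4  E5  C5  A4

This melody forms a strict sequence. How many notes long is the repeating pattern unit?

18 notes total. Splitting into 3 groups of 6:
B3 C#4 E4 A#4 F#4 D#4 | D4 E4 G4 C#5 A4 F#4 | F4 G4 Bb4 E5 C5 A4
That's a consistent up a 3rd shift per cell, and no other grouping gives one.

6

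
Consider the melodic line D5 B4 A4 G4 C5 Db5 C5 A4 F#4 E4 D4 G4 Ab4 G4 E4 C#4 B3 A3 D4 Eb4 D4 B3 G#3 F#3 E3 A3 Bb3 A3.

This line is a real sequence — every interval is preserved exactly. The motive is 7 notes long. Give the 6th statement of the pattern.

C#3 A#2 G#2 F#2 B2 C3 B2

Unit = 7 notes; the statements start on D5, A4, E4, B3, moving down a 4th each time.
Continuing the starts: F#3 → C#3.
From C#3 the exact shape gives C#3 A#2 G#2 F#2 B2 C3 B2.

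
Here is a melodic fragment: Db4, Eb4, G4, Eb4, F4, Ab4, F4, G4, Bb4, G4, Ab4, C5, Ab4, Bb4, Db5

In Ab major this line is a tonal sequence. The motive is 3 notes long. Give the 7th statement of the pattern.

The 3-note cells begin on Db4, Eb4, F4, G4, Ab4 — each up a 2nd from the last.
Carrying on: Bb4 → C5.
Statement 7 starts on C5 and keeps the same diatonic contour: C5 Db5 F5.

C5 Db5 F5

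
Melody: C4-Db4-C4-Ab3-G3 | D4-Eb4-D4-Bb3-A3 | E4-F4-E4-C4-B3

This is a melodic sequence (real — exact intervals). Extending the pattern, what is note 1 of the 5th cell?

G#4

The unit is 5 notes. Position-1 pitches of the 3 shown cells: C4, D4, E4.
Extending up a 2nd: F#4 → G#4.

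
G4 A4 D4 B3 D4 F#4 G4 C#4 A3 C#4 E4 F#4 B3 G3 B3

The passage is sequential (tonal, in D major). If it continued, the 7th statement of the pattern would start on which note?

With a 5-note motive the entries are G4, F#4, E4, each down a 2nd from the previous.
Continuing: D4 → C#4 → B3 → A3. Statement 7 starts on A3.

A3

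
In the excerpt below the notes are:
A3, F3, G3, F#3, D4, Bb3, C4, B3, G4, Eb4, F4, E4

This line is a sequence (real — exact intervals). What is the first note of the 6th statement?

The 4-note cells begin on A3, D4, G4 — each up a 4th from the last.
Extending the heads up a 4th: C5 → F5 → Bb5.

Bb5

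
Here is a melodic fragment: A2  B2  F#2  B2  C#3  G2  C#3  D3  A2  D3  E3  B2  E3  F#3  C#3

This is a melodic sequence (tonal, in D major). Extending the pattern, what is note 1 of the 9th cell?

The unit is 3 notes. Position-1 pitches of the 5 shown cells: A2, B2, C#3, D3, E3.
Carrying that up a 2nd forward: F#3 → G3 → A3 → B3.

B3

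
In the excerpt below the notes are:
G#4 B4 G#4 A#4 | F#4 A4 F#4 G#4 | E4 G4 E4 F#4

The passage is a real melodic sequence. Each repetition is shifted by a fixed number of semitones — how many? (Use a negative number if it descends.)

-2

Taking 4-note groups, the heads are G#4, F#4, E4: the pattern moves down a 2nd.
Counting half-steps from G#4 to F#4: -2.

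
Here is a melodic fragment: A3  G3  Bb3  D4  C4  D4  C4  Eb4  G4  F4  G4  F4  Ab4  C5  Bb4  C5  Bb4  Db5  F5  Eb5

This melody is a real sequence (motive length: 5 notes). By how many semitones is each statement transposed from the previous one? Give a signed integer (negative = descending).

5

Taking 5-note groups, the heads are A3, D4, G4, C5: the pattern moves up a 4th.
A3 to D4 spans +5 semitones.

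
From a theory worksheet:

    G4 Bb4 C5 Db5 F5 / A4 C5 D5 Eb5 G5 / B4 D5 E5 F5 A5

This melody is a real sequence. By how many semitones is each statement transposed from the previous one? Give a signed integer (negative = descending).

2

Taking 5-note groups, the heads are G4, A4, B4: the pattern moves up a 2nd.
G4→A4 is 69 − 67 = 2 semitones.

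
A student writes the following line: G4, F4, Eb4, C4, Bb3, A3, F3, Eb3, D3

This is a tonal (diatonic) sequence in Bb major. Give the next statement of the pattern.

Bb2 A2 G2

The 3-note cells begin on G4, C4, F3 — each down a 5th from the last.
So cell 4 is Bb2 A2 G2.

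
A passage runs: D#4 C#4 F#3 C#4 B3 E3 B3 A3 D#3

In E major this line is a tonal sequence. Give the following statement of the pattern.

With a 3-note motive the entries are D#4, C#4, B3, each down a 2nd from the previous.
So cell 4 is A3 G#3 C#3.

A3 G#3 C#3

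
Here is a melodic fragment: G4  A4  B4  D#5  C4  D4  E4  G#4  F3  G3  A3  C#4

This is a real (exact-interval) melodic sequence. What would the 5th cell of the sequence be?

Taking 4-note groups, the heads are G4, C4, F3: the pattern moves down a 5th.
Carrying on: Bb2 → Eb2.
So cell 5 is Eb2 F2 G2 B2.

Eb2 F2 G2 B2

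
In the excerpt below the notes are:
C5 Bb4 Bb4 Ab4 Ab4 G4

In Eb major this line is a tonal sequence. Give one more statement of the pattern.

G4 F4

With a 2-note motive the entries are C5, Bb4, Ab4, each down a 2nd from the previous.
From G4 the diatonic shape gives G4 F4.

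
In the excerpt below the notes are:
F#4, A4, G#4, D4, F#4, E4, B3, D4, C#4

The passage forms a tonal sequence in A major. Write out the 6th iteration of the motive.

The 3-note cells begin on F#4, D4, B3 — each down a 3rd from the last.
Extending down a 3rd: G#3 → E3 → C#3.
From C#3 the diatonic shape gives C#3 E3 D3.

C#3 E3 D3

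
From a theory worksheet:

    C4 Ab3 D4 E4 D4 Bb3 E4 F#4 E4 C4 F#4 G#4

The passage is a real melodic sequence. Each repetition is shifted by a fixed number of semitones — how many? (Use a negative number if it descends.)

Taking 4-note groups, the heads are C4, D4, E4: the pattern moves up a 2nd.
C4→D4 is 62 − 60 = 2 semitones.

2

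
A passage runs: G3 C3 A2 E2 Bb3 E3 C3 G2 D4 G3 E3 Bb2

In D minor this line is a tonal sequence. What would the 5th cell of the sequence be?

A4 D4 Bb3 F3

With a 4-note motive the entries are G3, Bb3, D4, each up a 3rd from the previous.
Carrying on: F4 → A4.
Statement 5 starts on A4 and keeps the same diatonic contour: A4 D4 Bb3 F3.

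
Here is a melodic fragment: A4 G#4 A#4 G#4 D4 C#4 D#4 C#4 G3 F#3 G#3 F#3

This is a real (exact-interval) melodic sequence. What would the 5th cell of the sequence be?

With a 4-note motive the entries are A4, D4, G3, each down a 5th from the previous.
Extending down a 5th: C3 → F2.
Statement 5 starts on F2 and keeps the same exact contour: F2 E2 F#2 E2.

F2 E2 F#2 E2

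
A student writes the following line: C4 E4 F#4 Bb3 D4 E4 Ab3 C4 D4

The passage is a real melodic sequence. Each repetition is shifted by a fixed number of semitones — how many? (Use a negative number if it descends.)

Taking 3-note groups, the heads are C4, Bb3, Ab3: the pattern moves down a 2nd.
Counting half-steps from C4 to Bb3: -2.

-2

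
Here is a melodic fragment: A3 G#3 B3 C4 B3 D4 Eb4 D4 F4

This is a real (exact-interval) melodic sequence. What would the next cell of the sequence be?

Gb4 F4 Ab4

Unit = 3 notes; the statements start on A3, C4, Eb4, moving up a 3rd each time.
From Gb4 the exact shape gives Gb4 F4 Ab4.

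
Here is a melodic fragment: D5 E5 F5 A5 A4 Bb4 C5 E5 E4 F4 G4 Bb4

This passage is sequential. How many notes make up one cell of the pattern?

12 notes total. Splitting into 3 groups of 4:
D5 E5 F5 A5 | A4 Bb4 C5 E5 | E4 F4 G4 Bb4
Each cell is the previous one down a 4th — so the unit is 4 notes.

4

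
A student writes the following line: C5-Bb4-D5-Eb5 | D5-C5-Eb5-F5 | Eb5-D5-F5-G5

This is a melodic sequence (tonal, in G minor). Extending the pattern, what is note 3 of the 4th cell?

The unit is 4 notes. Position-3 pitches of the 3 shown cells: D5, Eb5, F5.
One more up a 2nd gives G5.

G5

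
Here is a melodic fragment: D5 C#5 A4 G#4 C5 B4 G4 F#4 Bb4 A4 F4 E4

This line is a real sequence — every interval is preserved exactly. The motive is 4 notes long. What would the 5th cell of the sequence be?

With a 4-note motive the entries are D5, C5, Bb4, each down a 2nd from the previous.
Extending down a 2nd: Ab4 → Gb4.
So cell 5 is Gb4 F4 Db4 C4.

Gb4 F4 Db4 C4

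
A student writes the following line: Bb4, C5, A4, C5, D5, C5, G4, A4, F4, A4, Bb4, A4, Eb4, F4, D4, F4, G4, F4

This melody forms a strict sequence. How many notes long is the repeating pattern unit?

6

There are 18 notes; a 6-note unit gives 3 cells:
Bb4 C5 A4 C5 D5 C5 | G4 A4 F4 A4 Bb4 A4 | Eb4 F4 D4 F4 G4 F4
Each cell is the previous one down a 3rd — so the unit is 6 notes.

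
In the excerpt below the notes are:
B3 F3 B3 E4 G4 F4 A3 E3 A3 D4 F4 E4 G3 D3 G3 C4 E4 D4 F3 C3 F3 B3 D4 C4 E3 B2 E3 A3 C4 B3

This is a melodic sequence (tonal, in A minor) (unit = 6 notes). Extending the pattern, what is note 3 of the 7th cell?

The unit is 6 notes. Position-3 pitches of the 5 shown cells: B3, A3, G3, F3, E3.
Each moves down a 2nd. Continuing: D3 → C3.

C3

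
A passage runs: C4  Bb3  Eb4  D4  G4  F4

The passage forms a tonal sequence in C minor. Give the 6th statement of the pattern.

The 2-note cells begin on C4, Eb4, G4 — each up a 3rd from the last.
Continuing the starts: Bb4 → D5 → F5.
From F5 the diatonic shape gives F5 Eb5.

F5 Eb5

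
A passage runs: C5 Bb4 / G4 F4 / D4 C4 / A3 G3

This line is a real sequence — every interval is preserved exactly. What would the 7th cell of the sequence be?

F#2 E2

The 2-note cells begin on C5, G4, D4, A3 — each down a 4th from the last.
Continuing the starts: E3 → B2 → F#2.
So cell 7 is F#2 E2.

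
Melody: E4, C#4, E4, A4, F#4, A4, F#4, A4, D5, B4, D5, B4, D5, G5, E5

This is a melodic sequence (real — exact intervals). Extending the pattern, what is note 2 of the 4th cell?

With 5-note cells, note 2 of each statement runs C#4, F#4, B4.
From B4, up a 4th gives E5.

E5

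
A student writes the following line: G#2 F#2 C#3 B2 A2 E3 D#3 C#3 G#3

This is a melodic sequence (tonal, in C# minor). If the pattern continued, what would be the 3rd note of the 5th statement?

With 3-note cells, note 3 of each statement runs C#3, E3, G#3.
Carrying that up a 3rd forward: B3 → D#4.

D#4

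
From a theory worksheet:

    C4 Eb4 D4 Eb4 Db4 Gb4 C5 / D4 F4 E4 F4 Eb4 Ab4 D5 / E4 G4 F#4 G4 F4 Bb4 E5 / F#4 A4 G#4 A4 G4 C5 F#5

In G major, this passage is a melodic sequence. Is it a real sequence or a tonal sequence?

Each cell has the same semitone pattern (3, -1, 1, -2, 5, 6) — intervals are preserved exactly.
And Eb4 lies outside G major, so the sequence is real rather than tonal.

real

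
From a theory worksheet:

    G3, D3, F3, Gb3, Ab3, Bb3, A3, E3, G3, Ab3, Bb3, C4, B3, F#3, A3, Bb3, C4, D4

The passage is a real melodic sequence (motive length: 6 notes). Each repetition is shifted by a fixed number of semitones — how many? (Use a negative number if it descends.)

Taking 6-note groups, the heads are G3, A3, B3: the pattern moves up a 2nd.
G3 to A3 spans +2 semitones.

2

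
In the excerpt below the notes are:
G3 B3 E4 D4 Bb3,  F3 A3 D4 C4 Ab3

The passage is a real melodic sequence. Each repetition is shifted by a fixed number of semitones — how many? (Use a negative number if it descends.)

-2

With a 5-note motive the entries are G3, F3, each down a 2nd from the previous.
G3 to F3 spans -2 semitones.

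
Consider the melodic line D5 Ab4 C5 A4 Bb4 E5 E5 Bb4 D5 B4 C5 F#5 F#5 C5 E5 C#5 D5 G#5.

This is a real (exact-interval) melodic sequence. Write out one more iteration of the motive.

G#5 D5 F#5 D#5 E5 A#5

Unit = 6 notes; the statements start on D5, E5, F#5, moving up a 2nd each time.
So cell 4 is G#5 D5 F#5 D#5 E5 A#5.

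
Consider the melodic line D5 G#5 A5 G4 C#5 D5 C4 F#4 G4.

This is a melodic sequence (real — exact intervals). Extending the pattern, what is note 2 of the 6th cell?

Grouping in 3s, the 2nd note of each cell is G#5, C#5, F#4.
Each moves down a 5th. Continuing: B3 → E3 → A2.

A2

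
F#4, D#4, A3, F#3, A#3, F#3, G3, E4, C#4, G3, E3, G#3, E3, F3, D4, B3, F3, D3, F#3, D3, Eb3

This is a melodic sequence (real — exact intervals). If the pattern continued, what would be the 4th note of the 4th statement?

C3

With 7-note cells, note 4 of each statement runs F#3, E3, D3.
From D3, down a 2nd gives C3.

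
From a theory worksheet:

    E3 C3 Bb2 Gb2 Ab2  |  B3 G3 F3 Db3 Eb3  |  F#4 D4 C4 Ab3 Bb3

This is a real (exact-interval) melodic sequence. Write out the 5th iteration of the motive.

G#5 E5 D5 Bb4 C5

The 5-note cells begin on E3, B3, F#4 — each up a 5th from the last.
Continuing the starts: C#5 → G#5.
Statement 5 starts on G#5 and keeps the same exact contour: G#5 E5 D5 Bb4 C5.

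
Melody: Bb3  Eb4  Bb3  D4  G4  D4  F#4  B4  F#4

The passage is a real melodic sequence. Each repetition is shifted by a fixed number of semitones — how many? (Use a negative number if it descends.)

Taking 3-note groups, the heads are Bb3, D4, F#4: the pattern moves up a 3rd.
Counting half-steps from Bb3 to D4: 4.

4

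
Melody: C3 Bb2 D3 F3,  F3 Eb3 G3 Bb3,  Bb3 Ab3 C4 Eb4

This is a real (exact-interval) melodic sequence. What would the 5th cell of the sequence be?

Taking 4-note groups, the heads are C3, F3, Bb3: the pattern moves up a 4th.
Continuing the starts: Eb4 → Ab4.
Statement 5 starts on Ab4 and keeps the same exact contour: Ab4 Gb4 Bb4 Db5.

Ab4 Gb4 Bb4 Db5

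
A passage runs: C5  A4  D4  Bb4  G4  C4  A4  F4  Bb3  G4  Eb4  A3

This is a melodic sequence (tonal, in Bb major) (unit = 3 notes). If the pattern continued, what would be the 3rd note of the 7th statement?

Eb3

With 3-note cells, note 3 of each statement runs D4, C4, Bb3, A3.
Each moves down a 2nd. Continuing: G3 → F3 → Eb3.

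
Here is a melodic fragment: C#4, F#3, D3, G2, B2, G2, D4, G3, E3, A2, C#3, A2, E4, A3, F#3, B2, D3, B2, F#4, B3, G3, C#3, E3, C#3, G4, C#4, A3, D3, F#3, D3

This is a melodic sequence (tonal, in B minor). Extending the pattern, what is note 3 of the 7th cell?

With 6-note cells, note 3 of each statement runs D3, E3, F#3, G3, A3.
Carrying that up a 2nd forward: B3 → C#4.

C#4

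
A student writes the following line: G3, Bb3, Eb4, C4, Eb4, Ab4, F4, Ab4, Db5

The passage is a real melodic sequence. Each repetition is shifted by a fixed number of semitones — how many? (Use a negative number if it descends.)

5

The 3-note cells begin on G3, C4, F4 — each up a 4th from the last.
G3→C4 is 60 − 55 = 5 semitones.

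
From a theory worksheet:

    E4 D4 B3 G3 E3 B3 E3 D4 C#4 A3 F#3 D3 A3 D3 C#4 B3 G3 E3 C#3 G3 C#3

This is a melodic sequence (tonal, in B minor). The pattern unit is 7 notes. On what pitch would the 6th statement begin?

G3

The 7-note cells begin on E4, D4, C#4 — each down a 2nd from the last.
Extending the heads down a 2nd: B3 → A3 → G3.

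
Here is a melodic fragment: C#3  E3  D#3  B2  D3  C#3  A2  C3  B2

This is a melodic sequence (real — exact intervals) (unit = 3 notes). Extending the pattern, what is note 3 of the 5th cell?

G2

Grouping in 3s, the 3rd note of each cell is D#3, C#3, B2.
Extending down a 2nd: A2 → G2.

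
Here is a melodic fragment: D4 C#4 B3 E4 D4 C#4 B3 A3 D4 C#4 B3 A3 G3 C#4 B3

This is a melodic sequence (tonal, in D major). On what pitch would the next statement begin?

A3

With a 5-note motive the entries are D4, C#4, B3, each down a 2nd from the previous.
The next head, down a 2nd from B3, is A3.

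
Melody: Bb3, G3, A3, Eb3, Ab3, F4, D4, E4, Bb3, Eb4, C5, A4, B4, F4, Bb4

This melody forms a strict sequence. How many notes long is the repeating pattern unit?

5

15 notes total. Splitting into 3 groups of 5:
Bb3 G3 A3 Eb3 Ab3 | F4 D4 E4 Bb3 Eb4 | C5 A4 B4 F4 Bb4
Each cell is the previous one up a 5th — so the unit is 5 notes.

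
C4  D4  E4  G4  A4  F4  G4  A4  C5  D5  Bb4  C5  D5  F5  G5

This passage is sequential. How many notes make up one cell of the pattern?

Try groups of 5 (3 cells in 15 notes):
C4 D4 E4 G4 A4 | F4 G4 A4 C5 D5 | Bb4 C5 D5 F5 G5
Every group is a transposition up a 4th of the one before; no shorter unit works.

5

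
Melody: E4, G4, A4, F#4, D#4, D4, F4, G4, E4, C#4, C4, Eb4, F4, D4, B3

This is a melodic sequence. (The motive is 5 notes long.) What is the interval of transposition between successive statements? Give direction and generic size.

The 5-note cells begin on E4, D4, C4 — each down a 2nd from the last.
From E4 to D4: down a 2nd.

down a 2nd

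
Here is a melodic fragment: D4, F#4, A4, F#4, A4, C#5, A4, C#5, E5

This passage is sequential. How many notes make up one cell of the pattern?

There are 9 notes; a 3-note unit gives 3 cells:
D4 F#4 A4 | F#4 A4 C#5 | A4 C#5 E5
Each cell is the previous one up a 3rd — so the unit is 3 notes.

3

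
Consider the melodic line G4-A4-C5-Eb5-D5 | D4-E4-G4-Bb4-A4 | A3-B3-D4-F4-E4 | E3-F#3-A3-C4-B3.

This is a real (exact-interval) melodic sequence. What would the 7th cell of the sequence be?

The 5-note cells begin on G4, D4, A3, E3 — each down a 4th from the last.
Carrying on: B2 → F#2 → C#2.
So cell 7 is C#2 D#2 F#2 A2 G#2.

C#2 D#2 F#2 A2 G#2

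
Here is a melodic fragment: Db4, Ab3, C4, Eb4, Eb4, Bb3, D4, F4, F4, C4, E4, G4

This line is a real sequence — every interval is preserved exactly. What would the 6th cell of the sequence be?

Unit = 4 notes; the statements start on Db4, Eb4, F4, moving up a 2nd each time.
Extending up a 2nd: G4 → A4 → B4.
From B4 the exact shape gives B4 F#4 A#4 C#5.

B4 F#4 A#4 C#5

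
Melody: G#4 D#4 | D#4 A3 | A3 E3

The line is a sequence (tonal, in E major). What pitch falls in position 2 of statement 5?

F#2

Grouping in 2s, the 2nd note of each cell is D#4, A3, E3.
Each moves down a 4th. Continuing: B2 → F#2.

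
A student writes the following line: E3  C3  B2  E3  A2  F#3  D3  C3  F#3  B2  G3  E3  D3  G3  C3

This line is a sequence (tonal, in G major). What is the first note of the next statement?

With a 5-note motive the entries are E3, F#3, G3, each up a 2nd from the previous.
One more step up a 2nd gives A3.

A3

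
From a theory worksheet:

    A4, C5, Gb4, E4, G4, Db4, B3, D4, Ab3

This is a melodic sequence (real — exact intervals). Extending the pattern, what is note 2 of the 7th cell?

F#2

Grouping in 3s, the 2nd note of each cell is C5, G4, D4.
Carrying that down a 4th forward: A3 → E3 → B2 → F#2.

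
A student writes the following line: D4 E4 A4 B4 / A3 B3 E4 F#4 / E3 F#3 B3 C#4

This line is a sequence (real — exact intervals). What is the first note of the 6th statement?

C#2

Taking 4-note groups, the heads are D4, A3, E3: the pattern moves down a 4th.
Continuing: B2 → F#2 → C#2. Statement 6 starts on C#2.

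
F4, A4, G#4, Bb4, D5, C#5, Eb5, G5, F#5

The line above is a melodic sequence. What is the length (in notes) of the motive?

Try groups of 3 (3 cells in 9 notes):
F4 A4 G#4 | Bb4 D5 C#5 | Eb5 G5 F#5
Every group is a transposition up a 4th of the one before; no shorter unit works.

3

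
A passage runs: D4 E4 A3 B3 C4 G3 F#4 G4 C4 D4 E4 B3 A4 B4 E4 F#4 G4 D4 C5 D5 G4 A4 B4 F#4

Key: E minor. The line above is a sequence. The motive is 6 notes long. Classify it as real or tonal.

Every note is diatonic to E minor.
Cell 1 has +2 semitones from note 1 to 2, but cell 2 has +1 — the interval quality changes while the contour stays the same, which is the hallmark of a tonal sequence.

tonal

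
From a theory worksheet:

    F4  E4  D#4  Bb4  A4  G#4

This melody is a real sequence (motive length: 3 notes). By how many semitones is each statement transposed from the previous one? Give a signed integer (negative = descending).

The 3-note cells begin on F4, Bb4 — each up a 4th from the last.
Counting half-steps from F4 to Bb4: 5.

5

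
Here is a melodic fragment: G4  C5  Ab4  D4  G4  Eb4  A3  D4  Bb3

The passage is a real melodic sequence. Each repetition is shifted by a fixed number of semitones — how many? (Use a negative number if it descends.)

The 3-note cells begin on G4, D4, A3 — each down a 4th from the last.
Counting half-steps from G4 to D4: -5.

-5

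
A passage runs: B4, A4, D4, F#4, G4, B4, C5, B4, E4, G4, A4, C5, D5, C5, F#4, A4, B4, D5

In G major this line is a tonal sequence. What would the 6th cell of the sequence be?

G5 F#5 B4 D5 E5 G5

Unit = 6 notes; the statements start on B4, C5, D5, moving up a 2nd each time.
Extending up a 2nd: E5 → F#5 → G5.
Statement 6 starts on G5 and keeps the same diatonic contour: G5 F#5 B4 D5 E5 G5.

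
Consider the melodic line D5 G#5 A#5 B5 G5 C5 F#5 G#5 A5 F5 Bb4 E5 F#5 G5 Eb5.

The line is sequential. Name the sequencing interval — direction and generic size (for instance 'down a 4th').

down a 2nd

With a 5-note motive the entries are D5, C5, Bb4, each down a 2nd from the previous.
From D5 to C5: down a 2nd.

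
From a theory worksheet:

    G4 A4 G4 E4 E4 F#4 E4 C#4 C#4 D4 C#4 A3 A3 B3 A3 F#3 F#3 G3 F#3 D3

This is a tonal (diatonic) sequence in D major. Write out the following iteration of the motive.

The 4-note cells begin on G4, E4, C#4, A3, F#3 — each down a 3rd from the last.
From D3 the diatonic shape gives D3 E3 D3 B2.

D3 E3 D3 B2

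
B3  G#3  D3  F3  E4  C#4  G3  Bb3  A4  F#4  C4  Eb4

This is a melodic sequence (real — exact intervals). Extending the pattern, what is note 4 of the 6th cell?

Gb5

With 4-note cells, note 4 of each statement runs F3, Bb3, Eb4.
Carrying that up a 4th forward: Ab4 → Db5 → Gb5.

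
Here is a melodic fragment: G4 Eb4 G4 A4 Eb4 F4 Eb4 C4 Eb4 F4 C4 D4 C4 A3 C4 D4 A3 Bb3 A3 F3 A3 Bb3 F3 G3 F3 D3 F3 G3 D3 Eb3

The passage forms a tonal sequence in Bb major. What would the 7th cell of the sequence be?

The 6-note cells begin on G4, Eb4, C4, A3, F3 — each down a 3rd from the last.
Extending down a 3rd: D3 → Bb2.
So cell 7 is Bb2 G2 Bb2 C3 G2 A2.

Bb2 G2 Bb2 C3 G2 A2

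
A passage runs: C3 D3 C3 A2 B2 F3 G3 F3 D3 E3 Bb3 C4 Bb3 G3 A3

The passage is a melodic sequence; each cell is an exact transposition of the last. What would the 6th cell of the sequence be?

Db5 Eb5 Db5 Bb4 C5

The 5-note cells begin on C3, F3, Bb3 — each up a 4th from the last.
Continuing the starts: Eb4 → Ab4 → Db5.
Statement 6 starts on Db5 and keeps the same exact contour: Db5 Eb5 Db5 Bb4 C5.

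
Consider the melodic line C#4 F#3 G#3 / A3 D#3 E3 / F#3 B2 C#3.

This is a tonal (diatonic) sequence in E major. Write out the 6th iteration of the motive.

G#2 C#2 D#2

Unit = 3 notes; the statements start on C#4, A3, F#3, moving down a 3rd each time.
Continuing the starts: D#3 → B2 → G#2.
So cell 6 is G#2 C#2 D#2.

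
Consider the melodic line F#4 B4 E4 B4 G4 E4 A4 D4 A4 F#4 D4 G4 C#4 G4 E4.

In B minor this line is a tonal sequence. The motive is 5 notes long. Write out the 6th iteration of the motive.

A3 D4 G3 D4 B3

The 5-note cells begin on F#4, E4, D4 — each down a 2nd from the last.
Extending down a 2nd: C#4 → B3 → A3.
From A3 the diatonic shape gives A3 D4 G3 D4 B3.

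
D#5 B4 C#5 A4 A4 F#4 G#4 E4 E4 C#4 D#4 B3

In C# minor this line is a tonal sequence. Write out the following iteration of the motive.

With a 4-note motive the entries are D#5, A4, E4, each down a 4th from the previous.
So cell 4 is B3 G#3 A3 F#3.

B3 G#3 A3 F#3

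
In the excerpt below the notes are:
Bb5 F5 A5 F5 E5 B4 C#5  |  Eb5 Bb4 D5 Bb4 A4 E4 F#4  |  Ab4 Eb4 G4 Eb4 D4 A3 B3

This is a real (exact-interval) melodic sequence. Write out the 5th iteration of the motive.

With a 7-note motive the entries are Bb5, Eb5, Ab4, each down a 5th from the previous.
Carrying on: Db4 → Gb3.
So cell 5 is Gb3 Db3 F3 Db3 C3 G2 A2.

Gb3 Db3 F3 Db3 C3 G2 A2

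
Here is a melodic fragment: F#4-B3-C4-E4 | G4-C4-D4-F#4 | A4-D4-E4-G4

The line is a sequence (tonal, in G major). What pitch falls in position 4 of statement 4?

A4

The unit is 4 notes. Position-4 pitches of the 3 shown cells: E4, F#4, G4.
From G4, up a 2nd gives A4.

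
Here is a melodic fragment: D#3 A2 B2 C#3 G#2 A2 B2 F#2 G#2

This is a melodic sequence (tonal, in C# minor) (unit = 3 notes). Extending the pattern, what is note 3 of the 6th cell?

D#2

The unit is 3 notes. Position-3 pitches of the 3 shown cells: B2, A2, G#2.
Each moves down a 2nd. Continuing: F#2 → E2 → D#2.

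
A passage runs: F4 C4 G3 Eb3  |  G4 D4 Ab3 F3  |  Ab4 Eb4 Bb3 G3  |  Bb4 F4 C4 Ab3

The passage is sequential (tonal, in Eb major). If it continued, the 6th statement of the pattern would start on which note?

D5

Unit = 4 notes; the statements start on F4, G4, Ab4, Bb4, moving up a 2nd each time.
Continuing: C5 → D5. Statement 6 starts on D5.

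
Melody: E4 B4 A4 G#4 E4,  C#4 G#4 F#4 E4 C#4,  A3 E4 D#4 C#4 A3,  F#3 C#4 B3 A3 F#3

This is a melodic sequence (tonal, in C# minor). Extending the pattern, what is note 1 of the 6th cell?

B2

With 5-note cells, note 1 of each statement runs E4, C#4, A3, F#3.
Extending down a 3rd: D#3 → B2.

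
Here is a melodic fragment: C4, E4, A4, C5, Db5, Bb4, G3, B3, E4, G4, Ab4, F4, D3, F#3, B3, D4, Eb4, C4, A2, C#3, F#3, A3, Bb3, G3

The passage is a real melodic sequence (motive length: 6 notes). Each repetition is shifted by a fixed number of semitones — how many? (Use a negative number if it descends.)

-5

With a 6-note motive the entries are C4, G3, D3, A2, each down a 4th from the previous.
C4 to G3 spans -5 semitones.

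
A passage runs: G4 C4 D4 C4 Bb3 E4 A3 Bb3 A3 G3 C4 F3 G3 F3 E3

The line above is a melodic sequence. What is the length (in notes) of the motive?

Try groups of 5 (3 cells in 15 notes):
G4 C4 D4 C4 Bb3 | E4 A3 Bb3 A3 G3 | C4 F3 G3 F3 E3
Every group is a transposition down a 3rd of the one before; no shorter unit works.

5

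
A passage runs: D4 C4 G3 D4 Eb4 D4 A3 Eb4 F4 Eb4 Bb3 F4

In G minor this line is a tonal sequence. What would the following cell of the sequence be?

G4 F4 C4 G4

The 4-note cells begin on D4, Eb4, F4 — each up a 2nd from the last.
From G4 the diatonic shape gives G4 F4 C4 G4.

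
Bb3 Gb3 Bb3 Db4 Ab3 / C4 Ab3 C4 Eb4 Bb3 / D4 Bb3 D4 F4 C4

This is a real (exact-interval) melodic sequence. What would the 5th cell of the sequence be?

F#4 D4 F#4 A4 E4

With a 5-note motive the entries are Bb3, C4, D4, each up a 2nd from the previous.
Extending up a 2nd: E4 → F#4.
Statement 5 starts on F#4 and keeps the same exact contour: F#4 D4 F#4 A4 E4.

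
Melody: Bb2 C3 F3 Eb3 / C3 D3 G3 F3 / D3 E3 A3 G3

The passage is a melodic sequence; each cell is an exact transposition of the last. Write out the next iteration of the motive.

With a 4-note motive the entries are Bb2, C3, D3, each up a 2nd from the previous.
So cell 4 is E3 F#3 B3 A3.

E3 F#3 B3 A3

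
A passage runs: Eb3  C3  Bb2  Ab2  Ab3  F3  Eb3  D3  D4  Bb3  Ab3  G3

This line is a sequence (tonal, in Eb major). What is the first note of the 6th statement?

F5

Unit = 4 notes; the statements start on Eb3, Ab3, D4, moving up a 4th each time.
Extending the heads up a 4th: G4 → C5 → F5.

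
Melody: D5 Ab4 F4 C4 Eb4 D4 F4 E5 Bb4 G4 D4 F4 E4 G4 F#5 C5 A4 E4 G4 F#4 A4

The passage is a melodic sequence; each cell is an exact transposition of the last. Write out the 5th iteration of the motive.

A#5 E5 C#5 G#4 B4 A#4 C#5

Unit = 7 notes; the statements start on D5, E5, F#5, moving up a 2nd each time.
Extending up a 2nd: G#5 → A#5.
So cell 5 is A#5 E5 C#5 G#4 B4 A#4 C#5.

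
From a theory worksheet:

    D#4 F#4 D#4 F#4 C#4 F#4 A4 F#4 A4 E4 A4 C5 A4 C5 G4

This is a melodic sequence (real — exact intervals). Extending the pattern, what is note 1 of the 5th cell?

Grouping in 5s, the 1st note of each cell is D#4, F#4, A4.
Extending up a 3rd: C5 → Eb5.

Eb5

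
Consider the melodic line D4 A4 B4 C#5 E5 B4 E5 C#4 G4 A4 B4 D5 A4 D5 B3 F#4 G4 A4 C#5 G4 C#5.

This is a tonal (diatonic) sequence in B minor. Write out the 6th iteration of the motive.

F#3 C#4 D4 E4 G4 D4 G4

Taking 7-note groups, the heads are D4, C#4, B3: the pattern moves down a 2nd.
Extending down a 2nd: A3 → G3 → F#3.
So cell 6 is F#3 C#4 D4 E4 G4 D4 G4.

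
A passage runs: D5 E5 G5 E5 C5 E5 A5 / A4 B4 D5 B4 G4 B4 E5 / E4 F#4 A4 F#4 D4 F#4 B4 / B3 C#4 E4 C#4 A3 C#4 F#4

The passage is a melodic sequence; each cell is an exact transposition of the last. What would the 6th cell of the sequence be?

C#3 D#3 F#3 D#3 B2 D#3 G#3

With a 7-note motive the entries are D5, A4, E4, B3, each down a 4th from the previous.
Extending down a 4th: F#3 → C#3.
From C#3 the exact shape gives C#3 D#3 F#3 D#3 B2 D#3 G#3.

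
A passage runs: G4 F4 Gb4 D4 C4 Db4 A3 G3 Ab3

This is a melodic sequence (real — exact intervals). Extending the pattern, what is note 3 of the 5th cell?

Bb2

With 3-note cells, note 3 of each statement runs Gb4, Db4, Ab3.
Extending down a 4th: Eb3 → Bb2.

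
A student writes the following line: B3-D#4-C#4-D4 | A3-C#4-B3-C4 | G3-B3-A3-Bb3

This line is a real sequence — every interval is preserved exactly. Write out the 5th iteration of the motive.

With a 4-note motive the entries are B3, A3, G3, each down a 2nd from the previous.
Continuing the starts: F3 → Eb3.
From Eb3 the exact shape gives Eb3 G3 F3 Gb3.

Eb3 G3 F3 Gb3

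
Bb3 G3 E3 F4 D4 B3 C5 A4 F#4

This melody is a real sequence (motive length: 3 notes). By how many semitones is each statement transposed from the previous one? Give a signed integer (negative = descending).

Taking 3-note groups, the heads are Bb3, F4, C5: the pattern moves up a 5th.
Bb3→F4 is 65 − 58 = 7 semitones.

7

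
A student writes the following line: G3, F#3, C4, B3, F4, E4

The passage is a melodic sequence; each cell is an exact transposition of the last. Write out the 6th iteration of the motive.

Ab5 G5

The 2-note cells begin on G3, C4, F4 — each up a 4th from the last.
Continuing the starts: Bb4 → Eb5 → Ab5.
So cell 6 is Ab5 G5.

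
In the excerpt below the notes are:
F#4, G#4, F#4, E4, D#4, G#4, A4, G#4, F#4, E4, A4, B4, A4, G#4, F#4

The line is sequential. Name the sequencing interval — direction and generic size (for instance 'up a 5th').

Taking 5-note groups, the heads are F#4, G#4, A4: the pattern moves up a 2nd.
F#4 to G#4 is up a 2nd.

up a 2nd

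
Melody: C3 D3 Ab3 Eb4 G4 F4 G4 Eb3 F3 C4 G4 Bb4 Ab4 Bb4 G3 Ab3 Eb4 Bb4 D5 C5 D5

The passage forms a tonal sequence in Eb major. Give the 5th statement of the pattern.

D4 Eb4 Bb4 F5 Ab5 G5 Ab5

Unit = 7 notes; the statements start on C3, Eb3, G3, moving up a 3rd each time.
Extending up a 3rd: Bb3 → D4.
From D4 the diatonic shape gives D4 Eb4 Bb4 F5 Ab5 G5 Ab5.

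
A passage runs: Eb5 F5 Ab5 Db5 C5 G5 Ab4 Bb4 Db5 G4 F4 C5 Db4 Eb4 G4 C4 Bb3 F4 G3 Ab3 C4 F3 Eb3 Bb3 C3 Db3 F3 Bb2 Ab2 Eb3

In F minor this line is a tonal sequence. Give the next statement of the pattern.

The 6-note cells begin on Eb5, Ab4, Db4, G3, C3 — each down a 5th from the last.
Statement 6 starts on F2 and keeps the same diatonic contour: F2 G2 Bb2 Eb2 Db2 Ab2.

F2 G2 Bb2 Eb2 Db2 Ab2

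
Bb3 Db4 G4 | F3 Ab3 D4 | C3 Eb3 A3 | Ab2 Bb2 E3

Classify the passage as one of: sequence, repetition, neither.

Note 1 of cell 4 is Ab2; if this were a sequence it would be G2. No unit length gives a consistent transposition pattern.

neither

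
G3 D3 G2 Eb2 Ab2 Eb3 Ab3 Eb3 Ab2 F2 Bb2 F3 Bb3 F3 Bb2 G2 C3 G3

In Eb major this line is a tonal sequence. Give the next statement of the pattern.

Unit = 6 notes; the statements start on G3, Ab3, Bb3, moving up a 2nd each time.
Statement 4 starts on C4 and keeps the same diatonic contour: C4 G3 C3 Ab2 D3 Ab3.

C4 G3 C3 Ab2 D3 Ab3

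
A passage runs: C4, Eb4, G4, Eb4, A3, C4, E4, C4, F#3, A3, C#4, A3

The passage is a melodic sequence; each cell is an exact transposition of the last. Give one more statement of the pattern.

Taking 4-note groups, the heads are C4, A3, F#3: the pattern moves down a 3rd.
So cell 4 is D#3 F#3 A#3 F#3.

D#3 F#3 A#3 F#3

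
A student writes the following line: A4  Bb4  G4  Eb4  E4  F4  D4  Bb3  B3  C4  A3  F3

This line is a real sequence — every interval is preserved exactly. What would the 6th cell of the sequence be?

G#2 A2 F#2 D2

With a 4-note motive the entries are A4, E4, B3, each down a 4th from the previous.
Extending down a 4th: F#3 → C#3 → G#2.
So cell 6 is G#2 A2 F#2 D2.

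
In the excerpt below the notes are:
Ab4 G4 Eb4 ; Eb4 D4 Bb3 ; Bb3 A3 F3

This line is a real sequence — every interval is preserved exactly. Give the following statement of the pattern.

F3 E3 C3

With a 3-note motive the entries are Ab4, Eb4, Bb3, each down a 4th from the previous.
From F3 the exact shape gives F3 E3 C3.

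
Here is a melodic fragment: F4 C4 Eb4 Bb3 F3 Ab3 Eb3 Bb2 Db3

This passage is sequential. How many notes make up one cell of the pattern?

9 notes total. Splitting into 3 groups of 3:
F4 C4 Eb4 | Bb3 F3 Ab3 | Eb3 Bb2 Db3
Each cell is the previous one down a 5th — so the unit is 3 notes.

3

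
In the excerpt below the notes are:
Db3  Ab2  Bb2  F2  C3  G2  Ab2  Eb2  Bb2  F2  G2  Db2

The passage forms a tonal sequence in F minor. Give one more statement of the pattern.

Ab2 Eb2 F2 C2

Taking 4-note groups, the heads are Db3, C3, Bb2: the pattern moves down a 2nd.
Statement 4 starts on Ab2 and keeps the same diatonic contour: Ab2 Eb2 F2 C2.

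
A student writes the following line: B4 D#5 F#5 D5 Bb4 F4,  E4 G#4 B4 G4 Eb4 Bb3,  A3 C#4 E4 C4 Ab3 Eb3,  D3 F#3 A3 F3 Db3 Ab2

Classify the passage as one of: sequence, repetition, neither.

sequence

Each 6-note cell is the previous one transposed down a 5th.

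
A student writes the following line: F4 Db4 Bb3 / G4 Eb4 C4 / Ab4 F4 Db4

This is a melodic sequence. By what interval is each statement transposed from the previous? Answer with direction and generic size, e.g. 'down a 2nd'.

up a 2nd

Unit = 3 notes; the statements start on F4, G4, Ab4, moving up a 2nd each time.
From F4 to G4: up a 2nd.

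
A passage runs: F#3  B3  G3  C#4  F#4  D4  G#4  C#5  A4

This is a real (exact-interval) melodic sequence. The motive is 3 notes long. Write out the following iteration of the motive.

The 3-note cells begin on F#3, C#4, G#4 — each up a 5th from the last.
Statement 4 starts on D#5 and keeps the same exact contour: D#5 G#5 E5.

D#5 G#5 E5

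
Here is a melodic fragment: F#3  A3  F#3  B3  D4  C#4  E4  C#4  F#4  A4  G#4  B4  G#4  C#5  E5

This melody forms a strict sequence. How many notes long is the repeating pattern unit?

Try groups of 5 (3 cells in 15 notes):
F#3 A3 F#3 B3 D4 | C#4 E4 C#4 F#4 A4 | G#4 B4 G#4 C#5 E5
Each cell is the previous one up a 5th — so the unit is 5 notes.

5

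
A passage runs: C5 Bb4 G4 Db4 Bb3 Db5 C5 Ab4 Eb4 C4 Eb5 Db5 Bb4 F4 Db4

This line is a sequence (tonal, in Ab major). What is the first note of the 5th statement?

G5

The 5-note cells begin on C5, Db5, Eb5 — each up a 2nd from the last.
Continuing: F5 → G5. Statement 5 starts on G5.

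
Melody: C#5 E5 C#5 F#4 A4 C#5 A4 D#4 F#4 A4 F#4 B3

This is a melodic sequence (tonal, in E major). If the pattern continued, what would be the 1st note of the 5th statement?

B3

The unit is 4 notes. Position-1 pitches of the 3 shown cells: C#5, A4, F#4.
Extending down a 3rd: D#4 → B3.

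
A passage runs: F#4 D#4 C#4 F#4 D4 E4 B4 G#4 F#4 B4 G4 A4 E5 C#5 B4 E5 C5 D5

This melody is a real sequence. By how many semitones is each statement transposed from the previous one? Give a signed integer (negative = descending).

Taking 6-note groups, the heads are F#4, B4, E5: the pattern moves up a 4th.
F#4→B4 is 71 − 66 = 5 semitones.

5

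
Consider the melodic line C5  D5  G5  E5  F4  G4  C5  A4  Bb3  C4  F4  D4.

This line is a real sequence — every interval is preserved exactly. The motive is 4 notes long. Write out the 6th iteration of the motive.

With a 4-note motive the entries are C5, F4, Bb3, each down a 5th from the previous.
Carrying on: Eb3 → Ab2 → Db2.
So cell 6 is Db2 Eb2 Ab2 F2.

Db2 Eb2 Ab2 F2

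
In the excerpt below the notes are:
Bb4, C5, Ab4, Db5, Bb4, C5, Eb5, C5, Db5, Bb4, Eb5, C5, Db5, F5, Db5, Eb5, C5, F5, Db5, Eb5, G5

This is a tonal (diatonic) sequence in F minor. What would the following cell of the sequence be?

Unit = 7 notes; the statements start on Bb4, C5, Db5, moving up a 2nd each time.
So cell 4 is Eb5 F5 Db5 G5 Eb5 F5 Ab5.

Eb5 F5 Db5 G5 Eb5 F5 Ab5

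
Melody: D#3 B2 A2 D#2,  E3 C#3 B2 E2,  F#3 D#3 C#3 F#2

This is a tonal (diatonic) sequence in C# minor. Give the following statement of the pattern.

G#3 E3 D#3 G#2

Taking 4-note groups, the heads are D#3, E3, F#3: the pattern moves up a 2nd.
Statement 4 starts on G#3 and keeps the same diatonic contour: G#3 E3 D#3 G#2.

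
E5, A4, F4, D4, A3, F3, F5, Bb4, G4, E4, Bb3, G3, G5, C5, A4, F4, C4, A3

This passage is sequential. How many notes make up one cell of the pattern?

18 notes total. Splitting into 3 groups of 6:
E5 A4 F4 D4 A3 F3 | F5 Bb4 G4 E4 Bb3 G3 | G5 C5 A4 F4 C4 A3
That's a consistent up a 2nd shift per cell, and no other grouping gives one.

6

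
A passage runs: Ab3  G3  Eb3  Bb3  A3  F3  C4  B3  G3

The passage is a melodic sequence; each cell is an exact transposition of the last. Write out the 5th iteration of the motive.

Unit = 3 notes; the statements start on Ab3, Bb3, C4, moving up a 2nd each time.
Extending up a 2nd: D4 → E4.
So cell 5 is E4 D#4 B3.

E4 D#4 B3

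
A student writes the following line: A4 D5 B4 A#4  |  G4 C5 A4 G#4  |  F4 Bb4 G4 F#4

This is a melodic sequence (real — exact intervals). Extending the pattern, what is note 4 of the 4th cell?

Grouping in 4s, the 4th note of each cell is A#4, G#4, F#4.
One more down a 2nd gives E4.

E4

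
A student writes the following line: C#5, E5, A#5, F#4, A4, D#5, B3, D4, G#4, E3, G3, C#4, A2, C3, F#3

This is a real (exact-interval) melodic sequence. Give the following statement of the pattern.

D2 F2 B2

With a 3-note motive the entries are C#5, F#4, B3, E3, A2, each down a 5th from the previous.
Statement 6 starts on D2 and keeps the same exact contour: D2 F2 B2.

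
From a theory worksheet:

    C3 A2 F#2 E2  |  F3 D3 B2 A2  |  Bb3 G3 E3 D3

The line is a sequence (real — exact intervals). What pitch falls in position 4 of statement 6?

The unit is 4 notes. Position-4 pitches of the 3 shown cells: E2, A2, D3.
Carrying that up a 4th forward: G3 → C4 → F4.

F4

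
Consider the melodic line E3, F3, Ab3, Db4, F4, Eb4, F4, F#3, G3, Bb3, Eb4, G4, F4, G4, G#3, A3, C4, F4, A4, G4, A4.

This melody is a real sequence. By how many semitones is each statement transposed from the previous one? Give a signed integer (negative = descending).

With a 7-note motive the entries are E3, F#3, G#3, each up a 2nd from the previous.
E3 to F#3 spans +2 semitones.

2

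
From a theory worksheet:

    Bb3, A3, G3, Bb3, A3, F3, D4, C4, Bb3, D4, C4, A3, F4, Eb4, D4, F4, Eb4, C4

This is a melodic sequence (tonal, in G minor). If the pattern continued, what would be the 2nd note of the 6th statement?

D5

Grouping in 6s, the 2nd note of each cell is A3, C4, Eb4.
Extending up a 3rd: G4 → Bb4 → D5.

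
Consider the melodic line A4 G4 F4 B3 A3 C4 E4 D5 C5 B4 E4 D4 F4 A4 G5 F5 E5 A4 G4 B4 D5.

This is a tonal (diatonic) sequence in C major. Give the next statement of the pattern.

Unit = 7 notes; the statements start on A4, D5, G5, moving up a 4th each time.
So cell 4 is C6 B5 A5 D5 C5 E5 G5.

C6 B5 A5 D5 C5 E5 G5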